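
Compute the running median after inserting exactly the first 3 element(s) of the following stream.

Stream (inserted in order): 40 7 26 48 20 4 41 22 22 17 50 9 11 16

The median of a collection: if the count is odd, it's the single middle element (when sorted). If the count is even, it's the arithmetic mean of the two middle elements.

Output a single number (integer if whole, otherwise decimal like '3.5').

Step 1: insert 40 -> lo=[40] (size 1, max 40) hi=[] (size 0) -> median=40
Step 2: insert 7 -> lo=[7] (size 1, max 7) hi=[40] (size 1, min 40) -> median=23.5
Step 3: insert 26 -> lo=[7, 26] (size 2, max 26) hi=[40] (size 1, min 40) -> median=26

Answer: 26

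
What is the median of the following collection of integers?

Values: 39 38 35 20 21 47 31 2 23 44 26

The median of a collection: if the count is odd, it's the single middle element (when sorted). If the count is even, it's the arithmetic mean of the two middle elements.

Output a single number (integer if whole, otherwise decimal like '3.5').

Step 1: insert 39 -> lo=[39] (size 1, max 39) hi=[] (size 0) -> median=39
Step 2: insert 38 -> lo=[38] (size 1, max 38) hi=[39] (size 1, min 39) -> median=38.5
Step 3: insert 35 -> lo=[35, 38] (size 2, max 38) hi=[39] (size 1, min 39) -> median=38
Step 4: insert 20 -> lo=[20, 35] (size 2, max 35) hi=[38, 39] (size 2, min 38) -> median=36.5
Step 5: insert 21 -> lo=[20, 21, 35] (size 3, max 35) hi=[38, 39] (size 2, min 38) -> median=35
Step 6: insert 47 -> lo=[20, 21, 35] (size 3, max 35) hi=[38, 39, 47] (size 3, min 38) -> median=36.5
Step 7: insert 31 -> lo=[20, 21, 31, 35] (size 4, max 35) hi=[38, 39, 47] (size 3, min 38) -> median=35
Step 8: insert 2 -> lo=[2, 20, 21, 31] (size 4, max 31) hi=[35, 38, 39, 47] (size 4, min 35) -> median=33
Step 9: insert 23 -> lo=[2, 20, 21, 23, 31] (size 5, max 31) hi=[35, 38, 39, 47] (size 4, min 35) -> median=31
Step 10: insert 44 -> lo=[2, 20, 21, 23, 31] (size 5, max 31) hi=[35, 38, 39, 44, 47] (size 5, min 35) -> median=33
Step 11: insert 26 -> lo=[2, 20, 21, 23, 26, 31] (size 6, max 31) hi=[35, 38, 39, 44, 47] (size 5, min 35) -> median=31

Answer: 31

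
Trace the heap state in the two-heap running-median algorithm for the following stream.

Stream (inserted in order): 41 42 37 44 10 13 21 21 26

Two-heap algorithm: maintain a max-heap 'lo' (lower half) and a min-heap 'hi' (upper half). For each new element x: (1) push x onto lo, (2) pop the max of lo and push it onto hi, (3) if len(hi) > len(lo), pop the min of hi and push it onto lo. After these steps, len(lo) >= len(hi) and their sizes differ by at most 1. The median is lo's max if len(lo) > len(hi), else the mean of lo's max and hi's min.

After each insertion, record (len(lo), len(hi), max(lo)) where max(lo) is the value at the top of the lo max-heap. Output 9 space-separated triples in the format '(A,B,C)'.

Answer: (1,0,41) (1,1,41) (2,1,41) (2,2,41) (3,2,41) (3,3,37) (4,3,37) (4,4,21) (5,4,26)

Derivation:
Step 1: insert 41 -> lo=[41] hi=[] -> (len(lo)=1, len(hi)=0, max(lo)=41)
Step 2: insert 42 -> lo=[41] hi=[42] -> (len(lo)=1, len(hi)=1, max(lo)=41)
Step 3: insert 37 -> lo=[37, 41] hi=[42] -> (len(lo)=2, len(hi)=1, max(lo)=41)
Step 4: insert 44 -> lo=[37, 41] hi=[42, 44] -> (len(lo)=2, len(hi)=2, max(lo)=41)
Step 5: insert 10 -> lo=[10, 37, 41] hi=[42, 44] -> (len(lo)=3, len(hi)=2, max(lo)=41)
Step 6: insert 13 -> lo=[10, 13, 37] hi=[41, 42, 44] -> (len(lo)=3, len(hi)=3, max(lo)=37)
Step 7: insert 21 -> lo=[10, 13, 21, 37] hi=[41, 42, 44] -> (len(lo)=4, len(hi)=3, max(lo)=37)
Step 8: insert 21 -> lo=[10, 13, 21, 21] hi=[37, 41, 42, 44] -> (len(lo)=4, len(hi)=4, max(lo)=21)
Step 9: insert 26 -> lo=[10, 13, 21, 21, 26] hi=[37, 41, 42, 44] -> (len(lo)=5, len(hi)=4, max(lo)=26)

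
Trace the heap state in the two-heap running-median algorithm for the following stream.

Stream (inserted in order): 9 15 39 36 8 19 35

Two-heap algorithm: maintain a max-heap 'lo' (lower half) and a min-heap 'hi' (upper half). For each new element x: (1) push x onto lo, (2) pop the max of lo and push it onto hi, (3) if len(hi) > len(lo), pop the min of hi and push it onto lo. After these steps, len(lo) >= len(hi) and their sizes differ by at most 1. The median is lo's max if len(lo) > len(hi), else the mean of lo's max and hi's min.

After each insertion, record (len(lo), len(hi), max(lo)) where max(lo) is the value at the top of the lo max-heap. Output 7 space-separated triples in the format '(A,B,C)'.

Step 1: insert 9 -> lo=[9] hi=[] -> (len(lo)=1, len(hi)=0, max(lo)=9)
Step 2: insert 15 -> lo=[9] hi=[15] -> (len(lo)=1, len(hi)=1, max(lo)=9)
Step 3: insert 39 -> lo=[9, 15] hi=[39] -> (len(lo)=2, len(hi)=1, max(lo)=15)
Step 4: insert 36 -> lo=[9, 15] hi=[36, 39] -> (len(lo)=2, len(hi)=2, max(lo)=15)
Step 5: insert 8 -> lo=[8, 9, 15] hi=[36, 39] -> (len(lo)=3, len(hi)=2, max(lo)=15)
Step 6: insert 19 -> lo=[8, 9, 15] hi=[19, 36, 39] -> (len(lo)=3, len(hi)=3, max(lo)=15)
Step 7: insert 35 -> lo=[8, 9, 15, 19] hi=[35, 36, 39] -> (len(lo)=4, len(hi)=3, max(lo)=19)

Answer: (1,0,9) (1,1,9) (2,1,15) (2,2,15) (3,2,15) (3,3,15) (4,3,19)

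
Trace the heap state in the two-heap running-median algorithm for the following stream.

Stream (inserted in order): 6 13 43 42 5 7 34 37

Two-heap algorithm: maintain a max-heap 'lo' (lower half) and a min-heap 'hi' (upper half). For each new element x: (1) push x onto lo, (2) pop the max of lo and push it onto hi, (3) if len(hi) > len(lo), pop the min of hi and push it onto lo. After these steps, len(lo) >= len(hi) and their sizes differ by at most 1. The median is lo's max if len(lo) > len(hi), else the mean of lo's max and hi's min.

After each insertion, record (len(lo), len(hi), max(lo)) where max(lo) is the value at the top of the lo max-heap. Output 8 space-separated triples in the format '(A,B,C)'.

Answer: (1,0,6) (1,1,6) (2,1,13) (2,2,13) (3,2,13) (3,3,7) (4,3,13) (4,4,13)

Derivation:
Step 1: insert 6 -> lo=[6] hi=[] -> (len(lo)=1, len(hi)=0, max(lo)=6)
Step 2: insert 13 -> lo=[6] hi=[13] -> (len(lo)=1, len(hi)=1, max(lo)=6)
Step 3: insert 43 -> lo=[6, 13] hi=[43] -> (len(lo)=2, len(hi)=1, max(lo)=13)
Step 4: insert 42 -> lo=[6, 13] hi=[42, 43] -> (len(lo)=2, len(hi)=2, max(lo)=13)
Step 5: insert 5 -> lo=[5, 6, 13] hi=[42, 43] -> (len(lo)=3, len(hi)=2, max(lo)=13)
Step 6: insert 7 -> lo=[5, 6, 7] hi=[13, 42, 43] -> (len(lo)=3, len(hi)=3, max(lo)=7)
Step 7: insert 34 -> lo=[5, 6, 7, 13] hi=[34, 42, 43] -> (len(lo)=4, len(hi)=3, max(lo)=13)
Step 8: insert 37 -> lo=[5, 6, 7, 13] hi=[34, 37, 42, 43] -> (len(lo)=4, len(hi)=4, max(lo)=13)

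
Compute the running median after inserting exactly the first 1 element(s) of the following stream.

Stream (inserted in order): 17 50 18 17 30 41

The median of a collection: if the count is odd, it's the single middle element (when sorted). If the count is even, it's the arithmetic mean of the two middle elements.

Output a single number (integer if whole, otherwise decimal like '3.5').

Step 1: insert 17 -> lo=[17] (size 1, max 17) hi=[] (size 0) -> median=17

Answer: 17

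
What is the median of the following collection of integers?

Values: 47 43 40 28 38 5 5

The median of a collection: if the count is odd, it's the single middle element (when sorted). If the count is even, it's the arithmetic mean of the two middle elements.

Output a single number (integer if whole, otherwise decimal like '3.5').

Step 1: insert 47 -> lo=[47] (size 1, max 47) hi=[] (size 0) -> median=47
Step 2: insert 43 -> lo=[43] (size 1, max 43) hi=[47] (size 1, min 47) -> median=45
Step 3: insert 40 -> lo=[40, 43] (size 2, max 43) hi=[47] (size 1, min 47) -> median=43
Step 4: insert 28 -> lo=[28, 40] (size 2, max 40) hi=[43, 47] (size 2, min 43) -> median=41.5
Step 5: insert 38 -> lo=[28, 38, 40] (size 3, max 40) hi=[43, 47] (size 2, min 43) -> median=40
Step 6: insert 5 -> lo=[5, 28, 38] (size 3, max 38) hi=[40, 43, 47] (size 3, min 40) -> median=39
Step 7: insert 5 -> lo=[5, 5, 28, 38] (size 4, max 38) hi=[40, 43, 47] (size 3, min 40) -> median=38

Answer: 38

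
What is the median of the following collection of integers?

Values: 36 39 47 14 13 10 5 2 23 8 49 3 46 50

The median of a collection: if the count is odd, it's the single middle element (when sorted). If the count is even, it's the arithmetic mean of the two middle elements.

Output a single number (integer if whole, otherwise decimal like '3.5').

Step 1: insert 36 -> lo=[36] (size 1, max 36) hi=[] (size 0) -> median=36
Step 2: insert 39 -> lo=[36] (size 1, max 36) hi=[39] (size 1, min 39) -> median=37.5
Step 3: insert 47 -> lo=[36, 39] (size 2, max 39) hi=[47] (size 1, min 47) -> median=39
Step 4: insert 14 -> lo=[14, 36] (size 2, max 36) hi=[39, 47] (size 2, min 39) -> median=37.5
Step 5: insert 13 -> lo=[13, 14, 36] (size 3, max 36) hi=[39, 47] (size 2, min 39) -> median=36
Step 6: insert 10 -> lo=[10, 13, 14] (size 3, max 14) hi=[36, 39, 47] (size 3, min 36) -> median=25
Step 7: insert 5 -> lo=[5, 10, 13, 14] (size 4, max 14) hi=[36, 39, 47] (size 3, min 36) -> median=14
Step 8: insert 2 -> lo=[2, 5, 10, 13] (size 4, max 13) hi=[14, 36, 39, 47] (size 4, min 14) -> median=13.5
Step 9: insert 23 -> lo=[2, 5, 10, 13, 14] (size 5, max 14) hi=[23, 36, 39, 47] (size 4, min 23) -> median=14
Step 10: insert 8 -> lo=[2, 5, 8, 10, 13] (size 5, max 13) hi=[14, 23, 36, 39, 47] (size 5, min 14) -> median=13.5
Step 11: insert 49 -> lo=[2, 5, 8, 10, 13, 14] (size 6, max 14) hi=[23, 36, 39, 47, 49] (size 5, min 23) -> median=14
Step 12: insert 3 -> lo=[2, 3, 5, 8, 10, 13] (size 6, max 13) hi=[14, 23, 36, 39, 47, 49] (size 6, min 14) -> median=13.5
Step 13: insert 46 -> lo=[2, 3, 5, 8, 10, 13, 14] (size 7, max 14) hi=[23, 36, 39, 46, 47, 49] (size 6, min 23) -> median=14
Step 14: insert 50 -> lo=[2, 3, 5, 8, 10, 13, 14] (size 7, max 14) hi=[23, 36, 39, 46, 47, 49, 50] (size 7, min 23) -> median=18.5

Answer: 18.5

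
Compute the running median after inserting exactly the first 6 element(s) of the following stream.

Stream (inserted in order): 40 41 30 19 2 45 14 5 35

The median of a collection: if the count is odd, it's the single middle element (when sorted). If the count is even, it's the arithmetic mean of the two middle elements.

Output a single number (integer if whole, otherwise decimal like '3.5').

Answer: 35

Derivation:
Step 1: insert 40 -> lo=[40] (size 1, max 40) hi=[] (size 0) -> median=40
Step 2: insert 41 -> lo=[40] (size 1, max 40) hi=[41] (size 1, min 41) -> median=40.5
Step 3: insert 30 -> lo=[30, 40] (size 2, max 40) hi=[41] (size 1, min 41) -> median=40
Step 4: insert 19 -> lo=[19, 30] (size 2, max 30) hi=[40, 41] (size 2, min 40) -> median=35
Step 5: insert 2 -> lo=[2, 19, 30] (size 3, max 30) hi=[40, 41] (size 2, min 40) -> median=30
Step 6: insert 45 -> lo=[2, 19, 30] (size 3, max 30) hi=[40, 41, 45] (size 3, min 40) -> median=35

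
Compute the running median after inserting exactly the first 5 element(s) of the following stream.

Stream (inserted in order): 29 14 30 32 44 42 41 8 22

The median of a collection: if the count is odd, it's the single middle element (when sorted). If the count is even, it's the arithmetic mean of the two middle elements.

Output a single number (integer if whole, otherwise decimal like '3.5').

Step 1: insert 29 -> lo=[29] (size 1, max 29) hi=[] (size 0) -> median=29
Step 2: insert 14 -> lo=[14] (size 1, max 14) hi=[29] (size 1, min 29) -> median=21.5
Step 3: insert 30 -> lo=[14, 29] (size 2, max 29) hi=[30] (size 1, min 30) -> median=29
Step 4: insert 32 -> lo=[14, 29] (size 2, max 29) hi=[30, 32] (size 2, min 30) -> median=29.5
Step 5: insert 44 -> lo=[14, 29, 30] (size 3, max 30) hi=[32, 44] (size 2, min 32) -> median=30

Answer: 30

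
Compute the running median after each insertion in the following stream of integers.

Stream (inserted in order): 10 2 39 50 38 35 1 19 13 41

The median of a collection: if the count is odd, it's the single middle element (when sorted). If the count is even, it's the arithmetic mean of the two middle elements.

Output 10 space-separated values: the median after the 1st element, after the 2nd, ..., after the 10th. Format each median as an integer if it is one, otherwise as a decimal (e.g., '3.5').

Answer: 10 6 10 24.5 38 36.5 35 27 19 27

Derivation:
Step 1: insert 10 -> lo=[10] (size 1, max 10) hi=[] (size 0) -> median=10
Step 2: insert 2 -> lo=[2] (size 1, max 2) hi=[10] (size 1, min 10) -> median=6
Step 3: insert 39 -> lo=[2, 10] (size 2, max 10) hi=[39] (size 1, min 39) -> median=10
Step 4: insert 50 -> lo=[2, 10] (size 2, max 10) hi=[39, 50] (size 2, min 39) -> median=24.5
Step 5: insert 38 -> lo=[2, 10, 38] (size 3, max 38) hi=[39, 50] (size 2, min 39) -> median=38
Step 6: insert 35 -> lo=[2, 10, 35] (size 3, max 35) hi=[38, 39, 50] (size 3, min 38) -> median=36.5
Step 7: insert 1 -> lo=[1, 2, 10, 35] (size 4, max 35) hi=[38, 39, 50] (size 3, min 38) -> median=35
Step 8: insert 19 -> lo=[1, 2, 10, 19] (size 4, max 19) hi=[35, 38, 39, 50] (size 4, min 35) -> median=27
Step 9: insert 13 -> lo=[1, 2, 10, 13, 19] (size 5, max 19) hi=[35, 38, 39, 50] (size 4, min 35) -> median=19
Step 10: insert 41 -> lo=[1, 2, 10, 13, 19] (size 5, max 19) hi=[35, 38, 39, 41, 50] (size 5, min 35) -> median=27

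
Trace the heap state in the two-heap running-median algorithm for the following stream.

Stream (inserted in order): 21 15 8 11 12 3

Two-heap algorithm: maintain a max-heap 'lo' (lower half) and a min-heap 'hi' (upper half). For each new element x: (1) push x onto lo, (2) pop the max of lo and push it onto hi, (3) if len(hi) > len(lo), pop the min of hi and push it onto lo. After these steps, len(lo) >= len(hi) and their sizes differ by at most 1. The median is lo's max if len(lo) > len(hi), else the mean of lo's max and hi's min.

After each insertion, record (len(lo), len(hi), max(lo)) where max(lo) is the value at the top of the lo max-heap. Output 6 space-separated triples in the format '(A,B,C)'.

Step 1: insert 21 -> lo=[21] hi=[] -> (len(lo)=1, len(hi)=0, max(lo)=21)
Step 2: insert 15 -> lo=[15] hi=[21] -> (len(lo)=1, len(hi)=1, max(lo)=15)
Step 3: insert 8 -> lo=[8, 15] hi=[21] -> (len(lo)=2, len(hi)=1, max(lo)=15)
Step 4: insert 11 -> lo=[8, 11] hi=[15, 21] -> (len(lo)=2, len(hi)=2, max(lo)=11)
Step 5: insert 12 -> lo=[8, 11, 12] hi=[15, 21] -> (len(lo)=3, len(hi)=2, max(lo)=12)
Step 6: insert 3 -> lo=[3, 8, 11] hi=[12, 15, 21] -> (len(lo)=3, len(hi)=3, max(lo)=11)

Answer: (1,0,21) (1,1,15) (2,1,15) (2,2,11) (3,2,12) (3,3,11)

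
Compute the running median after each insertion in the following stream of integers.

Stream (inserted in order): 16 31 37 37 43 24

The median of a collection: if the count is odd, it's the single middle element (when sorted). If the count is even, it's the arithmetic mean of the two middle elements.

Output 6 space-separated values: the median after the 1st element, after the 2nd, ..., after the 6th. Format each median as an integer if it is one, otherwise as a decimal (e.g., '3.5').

Step 1: insert 16 -> lo=[16] (size 1, max 16) hi=[] (size 0) -> median=16
Step 2: insert 31 -> lo=[16] (size 1, max 16) hi=[31] (size 1, min 31) -> median=23.5
Step 3: insert 37 -> lo=[16, 31] (size 2, max 31) hi=[37] (size 1, min 37) -> median=31
Step 4: insert 37 -> lo=[16, 31] (size 2, max 31) hi=[37, 37] (size 2, min 37) -> median=34
Step 5: insert 43 -> lo=[16, 31, 37] (size 3, max 37) hi=[37, 43] (size 2, min 37) -> median=37
Step 6: insert 24 -> lo=[16, 24, 31] (size 3, max 31) hi=[37, 37, 43] (size 3, min 37) -> median=34

Answer: 16 23.5 31 34 37 34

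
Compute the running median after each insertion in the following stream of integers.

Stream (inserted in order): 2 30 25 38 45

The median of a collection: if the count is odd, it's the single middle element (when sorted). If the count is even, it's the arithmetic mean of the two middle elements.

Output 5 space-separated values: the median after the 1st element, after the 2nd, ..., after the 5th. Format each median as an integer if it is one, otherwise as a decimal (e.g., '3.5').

Step 1: insert 2 -> lo=[2] (size 1, max 2) hi=[] (size 0) -> median=2
Step 2: insert 30 -> lo=[2] (size 1, max 2) hi=[30] (size 1, min 30) -> median=16
Step 3: insert 25 -> lo=[2, 25] (size 2, max 25) hi=[30] (size 1, min 30) -> median=25
Step 4: insert 38 -> lo=[2, 25] (size 2, max 25) hi=[30, 38] (size 2, min 30) -> median=27.5
Step 5: insert 45 -> lo=[2, 25, 30] (size 3, max 30) hi=[38, 45] (size 2, min 38) -> median=30

Answer: 2 16 25 27.5 30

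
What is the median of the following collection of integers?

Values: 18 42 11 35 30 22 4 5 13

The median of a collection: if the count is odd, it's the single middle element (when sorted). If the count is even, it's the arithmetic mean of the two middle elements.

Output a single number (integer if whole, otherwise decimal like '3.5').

Answer: 18

Derivation:
Step 1: insert 18 -> lo=[18] (size 1, max 18) hi=[] (size 0) -> median=18
Step 2: insert 42 -> lo=[18] (size 1, max 18) hi=[42] (size 1, min 42) -> median=30
Step 3: insert 11 -> lo=[11, 18] (size 2, max 18) hi=[42] (size 1, min 42) -> median=18
Step 4: insert 35 -> lo=[11, 18] (size 2, max 18) hi=[35, 42] (size 2, min 35) -> median=26.5
Step 5: insert 30 -> lo=[11, 18, 30] (size 3, max 30) hi=[35, 42] (size 2, min 35) -> median=30
Step 6: insert 22 -> lo=[11, 18, 22] (size 3, max 22) hi=[30, 35, 42] (size 3, min 30) -> median=26
Step 7: insert 4 -> lo=[4, 11, 18, 22] (size 4, max 22) hi=[30, 35, 42] (size 3, min 30) -> median=22
Step 8: insert 5 -> lo=[4, 5, 11, 18] (size 4, max 18) hi=[22, 30, 35, 42] (size 4, min 22) -> median=20
Step 9: insert 13 -> lo=[4, 5, 11, 13, 18] (size 5, max 18) hi=[22, 30, 35, 42] (size 4, min 22) -> median=18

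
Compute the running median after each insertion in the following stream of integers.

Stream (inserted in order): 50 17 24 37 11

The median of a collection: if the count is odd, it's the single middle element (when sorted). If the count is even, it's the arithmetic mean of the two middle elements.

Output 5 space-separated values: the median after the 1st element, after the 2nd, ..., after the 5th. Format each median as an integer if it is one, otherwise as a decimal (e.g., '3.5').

Step 1: insert 50 -> lo=[50] (size 1, max 50) hi=[] (size 0) -> median=50
Step 2: insert 17 -> lo=[17] (size 1, max 17) hi=[50] (size 1, min 50) -> median=33.5
Step 3: insert 24 -> lo=[17, 24] (size 2, max 24) hi=[50] (size 1, min 50) -> median=24
Step 4: insert 37 -> lo=[17, 24] (size 2, max 24) hi=[37, 50] (size 2, min 37) -> median=30.5
Step 5: insert 11 -> lo=[11, 17, 24] (size 3, max 24) hi=[37, 50] (size 2, min 37) -> median=24

Answer: 50 33.5 24 30.5 24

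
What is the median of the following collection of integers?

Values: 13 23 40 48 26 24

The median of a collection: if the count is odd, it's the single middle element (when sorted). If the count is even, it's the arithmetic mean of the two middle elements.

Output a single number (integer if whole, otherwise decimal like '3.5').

Step 1: insert 13 -> lo=[13] (size 1, max 13) hi=[] (size 0) -> median=13
Step 2: insert 23 -> lo=[13] (size 1, max 13) hi=[23] (size 1, min 23) -> median=18
Step 3: insert 40 -> lo=[13, 23] (size 2, max 23) hi=[40] (size 1, min 40) -> median=23
Step 4: insert 48 -> lo=[13, 23] (size 2, max 23) hi=[40, 48] (size 2, min 40) -> median=31.5
Step 5: insert 26 -> lo=[13, 23, 26] (size 3, max 26) hi=[40, 48] (size 2, min 40) -> median=26
Step 6: insert 24 -> lo=[13, 23, 24] (size 3, max 24) hi=[26, 40, 48] (size 3, min 26) -> median=25

Answer: 25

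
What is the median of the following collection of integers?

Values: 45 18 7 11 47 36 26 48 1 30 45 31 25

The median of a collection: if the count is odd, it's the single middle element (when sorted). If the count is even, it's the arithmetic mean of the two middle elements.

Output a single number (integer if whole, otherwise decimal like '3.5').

Answer: 30

Derivation:
Step 1: insert 45 -> lo=[45] (size 1, max 45) hi=[] (size 0) -> median=45
Step 2: insert 18 -> lo=[18] (size 1, max 18) hi=[45] (size 1, min 45) -> median=31.5
Step 3: insert 7 -> lo=[7, 18] (size 2, max 18) hi=[45] (size 1, min 45) -> median=18
Step 4: insert 11 -> lo=[7, 11] (size 2, max 11) hi=[18, 45] (size 2, min 18) -> median=14.5
Step 5: insert 47 -> lo=[7, 11, 18] (size 3, max 18) hi=[45, 47] (size 2, min 45) -> median=18
Step 6: insert 36 -> lo=[7, 11, 18] (size 3, max 18) hi=[36, 45, 47] (size 3, min 36) -> median=27
Step 7: insert 26 -> lo=[7, 11, 18, 26] (size 4, max 26) hi=[36, 45, 47] (size 3, min 36) -> median=26
Step 8: insert 48 -> lo=[7, 11, 18, 26] (size 4, max 26) hi=[36, 45, 47, 48] (size 4, min 36) -> median=31
Step 9: insert 1 -> lo=[1, 7, 11, 18, 26] (size 5, max 26) hi=[36, 45, 47, 48] (size 4, min 36) -> median=26
Step 10: insert 30 -> lo=[1, 7, 11, 18, 26] (size 5, max 26) hi=[30, 36, 45, 47, 48] (size 5, min 30) -> median=28
Step 11: insert 45 -> lo=[1, 7, 11, 18, 26, 30] (size 6, max 30) hi=[36, 45, 45, 47, 48] (size 5, min 36) -> median=30
Step 12: insert 31 -> lo=[1, 7, 11, 18, 26, 30] (size 6, max 30) hi=[31, 36, 45, 45, 47, 48] (size 6, min 31) -> median=30.5
Step 13: insert 25 -> lo=[1, 7, 11, 18, 25, 26, 30] (size 7, max 30) hi=[31, 36, 45, 45, 47, 48] (size 6, min 31) -> median=30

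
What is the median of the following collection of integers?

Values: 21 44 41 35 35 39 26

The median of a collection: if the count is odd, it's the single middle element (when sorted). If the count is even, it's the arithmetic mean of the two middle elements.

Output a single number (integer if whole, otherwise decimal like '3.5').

Step 1: insert 21 -> lo=[21] (size 1, max 21) hi=[] (size 0) -> median=21
Step 2: insert 44 -> lo=[21] (size 1, max 21) hi=[44] (size 1, min 44) -> median=32.5
Step 3: insert 41 -> lo=[21, 41] (size 2, max 41) hi=[44] (size 1, min 44) -> median=41
Step 4: insert 35 -> lo=[21, 35] (size 2, max 35) hi=[41, 44] (size 2, min 41) -> median=38
Step 5: insert 35 -> lo=[21, 35, 35] (size 3, max 35) hi=[41, 44] (size 2, min 41) -> median=35
Step 6: insert 39 -> lo=[21, 35, 35] (size 3, max 35) hi=[39, 41, 44] (size 3, min 39) -> median=37
Step 7: insert 26 -> lo=[21, 26, 35, 35] (size 4, max 35) hi=[39, 41, 44] (size 3, min 39) -> median=35

Answer: 35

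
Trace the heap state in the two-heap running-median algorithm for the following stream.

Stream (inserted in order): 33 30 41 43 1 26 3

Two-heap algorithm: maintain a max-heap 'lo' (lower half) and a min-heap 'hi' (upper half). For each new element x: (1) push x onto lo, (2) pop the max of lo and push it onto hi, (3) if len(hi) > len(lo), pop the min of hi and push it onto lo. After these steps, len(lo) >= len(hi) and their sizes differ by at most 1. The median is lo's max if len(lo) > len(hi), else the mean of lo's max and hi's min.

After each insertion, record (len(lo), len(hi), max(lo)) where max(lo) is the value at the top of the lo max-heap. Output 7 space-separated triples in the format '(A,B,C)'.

Step 1: insert 33 -> lo=[33] hi=[] -> (len(lo)=1, len(hi)=0, max(lo)=33)
Step 2: insert 30 -> lo=[30] hi=[33] -> (len(lo)=1, len(hi)=1, max(lo)=30)
Step 3: insert 41 -> lo=[30, 33] hi=[41] -> (len(lo)=2, len(hi)=1, max(lo)=33)
Step 4: insert 43 -> lo=[30, 33] hi=[41, 43] -> (len(lo)=2, len(hi)=2, max(lo)=33)
Step 5: insert 1 -> lo=[1, 30, 33] hi=[41, 43] -> (len(lo)=3, len(hi)=2, max(lo)=33)
Step 6: insert 26 -> lo=[1, 26, 30] hi=[33, 41, 43] -> (len(lo)=3, len(hi)=3, max(lo)=30)
Step 7: insert 3 -> lo=[1, 3, 26, 30] hi=[33, 41, 43] -> (len(lo)=4, len(hi)=3, max(lo)=30)

Answer: (1,0,33) (1,1,30) (2,1,33) (2,2,33) (3,2,33) (3,3,30) (4,3,30)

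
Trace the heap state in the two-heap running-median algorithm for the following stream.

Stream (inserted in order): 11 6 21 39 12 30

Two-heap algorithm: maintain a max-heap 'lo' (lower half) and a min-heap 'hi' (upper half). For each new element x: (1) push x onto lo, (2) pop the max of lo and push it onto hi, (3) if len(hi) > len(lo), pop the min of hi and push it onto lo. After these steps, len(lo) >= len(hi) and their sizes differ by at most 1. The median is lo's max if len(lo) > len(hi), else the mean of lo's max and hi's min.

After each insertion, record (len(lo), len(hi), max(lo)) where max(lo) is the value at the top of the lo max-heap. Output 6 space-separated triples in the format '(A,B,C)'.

Step 1: insert 11 -> lo=[11] hi=[] -> (len(lo)=1, len(hi)=0, max(lo)=11)
Step 2: insert 6 -> lo=[6] hi=[11] -> (len(lo)=1, len(hi)=1, max(lo)=6)
Step 3: insert 21 -> lo=[6, 11] hi=[21] -> (len(lo)=2, len(hi)=1, max(lo)=11)
Step 4: insert 39 -> lo=[6, 11] hi=[21, 39] -> (len(lo)=2, len(hi)=2, max(lo)=11)
Step 5: insert 12 -> lo=[6, 11, 12] hi=[21, 39] -> (len(lo)=3, len(hi)=2, max(lo)=12)
Step 6: insert 30 -> lo=[6, 11, 12] hi=[21, 30, 39] -> (len(lo)=3, len(hi)=3, max(lo)=12)

Answer: (1,0,11) (1,1,6) (2,1,11) (2,2,11) (3,2,12) (3,3,12)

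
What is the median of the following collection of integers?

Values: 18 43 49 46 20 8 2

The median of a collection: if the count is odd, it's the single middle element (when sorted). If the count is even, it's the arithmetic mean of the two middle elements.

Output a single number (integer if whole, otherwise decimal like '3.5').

Step 1: insert 18 -> lo=[18] (size 1, max 18) hi=[] (size 0) -> median=18
Step 2: insert 43 -> lo=[18] (size 1, max 18) hi=[43] (size 1, min 43) -> median=30.5
Step 3: insert 49 -> lo=[18, 43] (size 2, max 43) hi=[49] (size 1, min 49) -> median=43
Step 4: insert 46 -> lo=[18, 43] (size 2, max 43) hi=[46, 49] (size 2, min 46) -> median=44.5
Step 5: insert 20 -> lo=[18, 20, 43] (size 3, max 43) hi=[46, 49] (size 2, min 46) -> median=43
Step 6: insert 8 -> lo=[8, 18, 20] (size 3, max 20) hi=[43, 46, 49] (size 3, min 43) -> median=31.5
Step 7: insert 2 -> lo=[2, 8, 18, 20] (size 4, max 20) hi=[43, 46, 49] (size 3, min 43) -> median=20

Answer: 20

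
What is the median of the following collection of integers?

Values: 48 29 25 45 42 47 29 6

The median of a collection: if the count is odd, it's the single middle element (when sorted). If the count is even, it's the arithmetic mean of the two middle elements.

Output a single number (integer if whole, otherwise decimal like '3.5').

Step 1: insert 48 -> lo=[48] (size 1, max 48) hi=[] (size 0) -> median=48
Step 2: insert 29 -> lo=[29] (size 1, max 29) hi=[48] (size 1, min 48) -> median=38.5
Step 3: insert 25 -> lo=[25, 29] (size 2, max 29) hi=[48] (size 1, min 48) -> median=29
Step 4: insert 45 -> lo=[25, 29] (size 2, max 29) hi=[45, 48] (size 2, min 45) -> median=37
Step 5: insert 42 -> lo=[25, 29, 42] (size 3, max 42) hi=[45, 48] (size 2, min 45) -> median=42
Step 6: insert 47 -> lo=[25, 29, 42] (size 3, max 42) hi=[45, 47, 48] (size 3, min 45) -> median=43.5
Step 7: insert 29 -> lo=[25, 29, 29, 42] (size 4, max 42) hi=[45, 47, 48] (size 3, min 45) -> median=42
Step 8: insert 6 -> lo=[6, 25, 29, 29] (size 4, max 29) hi=[42, 45, 47, 48] (size 4, min 42) -> median=35.5

Answer: 35.5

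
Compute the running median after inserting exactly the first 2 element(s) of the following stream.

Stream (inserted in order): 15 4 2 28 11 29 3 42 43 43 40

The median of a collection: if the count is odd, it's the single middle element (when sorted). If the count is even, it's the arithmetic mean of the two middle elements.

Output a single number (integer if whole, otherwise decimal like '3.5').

Answer: 9.5

Derivation:
Step 1: insert 15 -> lo=[15] (size 1, max 15) hi=[] (size 0) -> median=15
Step 2: insert 4 -> lo=[4] (size 1, max 4) hi=[15] (size 1, min 15) -> median=9.5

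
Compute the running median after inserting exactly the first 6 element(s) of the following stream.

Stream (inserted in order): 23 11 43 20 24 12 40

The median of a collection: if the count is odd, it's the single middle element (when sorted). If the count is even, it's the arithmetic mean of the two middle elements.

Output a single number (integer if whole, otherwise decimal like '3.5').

Step 1: insert 23 -> lo=[23] (size 1, max 23) hi=[] (size 0) -> median=23
Step 2: insert 11 -> lo=[11] (size 1, max 11) hi=[23] (size 1, min 23) -> median=17
Step 3: insert 43 -> lo=[11, 23] (size 2, max 23) hi=[43] (size 1, min 43) -> median=23
Step 4: insert 20 -> lo=[11, 20] (size 2, max 20) hi=[23, 43] (size 2, min 23) -> median=21.5
Step 5: insert 24 -> lo=[11, 20, 23] (size 3, max 23) hi=[24, 43] (size 2, min 24) -> median=23
Step 6: insert 12 -> lo=[11, 12, 20] (size 3, max 20) hi=[23, 24, 43] (size 3, min 23) -> median=21.5

Answer: 21.5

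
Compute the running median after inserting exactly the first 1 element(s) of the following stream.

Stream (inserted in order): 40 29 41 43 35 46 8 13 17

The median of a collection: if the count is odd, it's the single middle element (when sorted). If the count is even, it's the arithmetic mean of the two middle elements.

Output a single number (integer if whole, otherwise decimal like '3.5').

Step 1: insert 40 -> lo=[40] (size 1, max 40) hi=[] (size 0) -> median=40

Answer: 40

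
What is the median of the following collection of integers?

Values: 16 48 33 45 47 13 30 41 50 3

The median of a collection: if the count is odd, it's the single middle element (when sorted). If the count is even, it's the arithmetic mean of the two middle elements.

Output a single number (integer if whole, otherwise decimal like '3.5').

Answer: 37

Derivation:
Step 1: insert 16 -> lo=[16] (size 1, max 16) hi=[] (size 0) -> median=16
Step 2: insert 48 -> lo=[16] (size 1, max 16) hi=[48] (size 1, min 48) -> median=32
Step 3: insert 33 -> lo=[16, 33] (size 2, max 33) hi=[48] (size 1, min 48) -> median=33
Step 4: insert 45 -> lo=[16, 33] (size 2, max 33) hi=[45, 48] (size 2, min 45) -> median=39
Step 5: insert 47 -> lo=[16, 33, 45] (size 3, max 45) hi=[47, 48] (size 2, min 47) -> median=45
Step 6: insert 13 -> lo=[13, 16, 33] (size 3, max 33) hi=[45, 47, 48] (size 3, min 45) -> median=39
Step 7: insert 30 -> lo=[13, 16, 30, 33] (size 4, max 33) hi=[45, 47, 48] (size 3, min 45) -> median=33
Step 8: insert 41 -> lo=[13, 16, 30, 33] (size 4, max 33) hi=[41, 45, 47, 48] (size 4, min 41) -> median=37
Step 9: insert 50 -> lo=[13, 16, 30, 33, 41] (size 5, max 41) hi=[45, 47, 48, 50] (size 4, min 45) -> median=41
Step 10: insert 3 -> lo=[3, 13, 16, 30, 33] (size 5, max 33) hi=[41, 45, 47, 48, 50] (size 5, min 41) -> median=37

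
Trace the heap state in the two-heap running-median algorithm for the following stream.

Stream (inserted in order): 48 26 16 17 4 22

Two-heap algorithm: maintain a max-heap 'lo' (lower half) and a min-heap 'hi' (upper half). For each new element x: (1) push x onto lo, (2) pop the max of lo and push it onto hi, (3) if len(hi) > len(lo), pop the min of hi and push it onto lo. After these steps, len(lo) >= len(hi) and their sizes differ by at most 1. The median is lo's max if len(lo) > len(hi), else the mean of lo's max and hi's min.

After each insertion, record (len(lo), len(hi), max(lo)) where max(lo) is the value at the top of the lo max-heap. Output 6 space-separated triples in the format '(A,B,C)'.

Step 1: insert 48 -> lo=[48] hi=[] -> (len(lo)=1, len(hi)=0, max(lo)=48)
Step 2: insert 26 -> lo=[26] hi=[48] -> (len(lo)=1, len(hi)=1, max(lo)=26)
Step 3: insert 16 -> lo=[16, 26] hi=[48] -> (len(lo)=2, len(hi)=1, max(lo)=26)
Step 4: insert 17 -> lo=[16, 17] hi=[26, 48] -> (len(lo)=2, len(hi)=2, max(lo)=17)
Step 5: insert 4 -> lo=[4, 16, 17] hi=[26, 48] -> (len(lo)=3, len(hi)=2, max(lo)=17)
Step 6: insert 22 -> lo=[4, 16, 17] hi=[22, 26, 48] -> (len(lo)=3, len(hi)=3, max(lo)=17)

Answer: (1,0,48) (1,1,26) (2,1,26) (2,2,17) (3,2,17) (3,3,17)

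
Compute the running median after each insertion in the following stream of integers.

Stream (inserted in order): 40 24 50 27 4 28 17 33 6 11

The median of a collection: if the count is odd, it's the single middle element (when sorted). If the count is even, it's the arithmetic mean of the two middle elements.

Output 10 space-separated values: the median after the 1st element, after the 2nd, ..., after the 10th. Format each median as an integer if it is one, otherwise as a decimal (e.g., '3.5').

Step 1: insert 40 -> lo=[40] (size 1, max 40) hi=[] (size 0) -> median=40
Step 2: insert 24 -> lo=[24] (size 1, max 24) hi=[40] (size 1, min 40) -> median=32
Step 3: insert 50 -> lo=[24, 40] (size 2, max 40) hi=[50] (size 1, min 50) -> median=40
Step 4: insert 27 -> lo=[24, 27] (size 2, max 27) hi=[40, 50] (size 2, min 40) -> median=33.5
Step 5: insert 4 -> lo=[4, 24, 27] (size 3, max 27) hi=[40, 50] (size 2, min 40) -> median=27
Step 6: insert 28 -> lo=[4, 24, 27] (size 3, max 27) hi=[28, 40, 50] (size 3, min 28) -> median=27.5
Step 7: insert 17 -> lo=[4, 17, 24, 27] (size 4, max 27) hi=[28, 40, 50] (size 3, min 28) -> median=27
Step 8: insert 33 -> lo=[4, 17, 24, 27] (size 4, max 27) hi=[28, 33, 40, 50] (size 4, min 28) -> median=27.5
Step 9: insert 6 -> lo=[4, 6, 17, 24, 27] (size 5, max 27) hi=[28, 33, 40, 50] (size 4, min 28) -> median=27
Step 10: insert 11 -> lo=[4, 6, 11, 17, 24] (size 5, max 24) hi=[27, 28, 33, 40, 50] (size 5, min 27) -> median=25.5

Answer: 40 32 40 33.5 27 27.5 27 27.5 27 25.5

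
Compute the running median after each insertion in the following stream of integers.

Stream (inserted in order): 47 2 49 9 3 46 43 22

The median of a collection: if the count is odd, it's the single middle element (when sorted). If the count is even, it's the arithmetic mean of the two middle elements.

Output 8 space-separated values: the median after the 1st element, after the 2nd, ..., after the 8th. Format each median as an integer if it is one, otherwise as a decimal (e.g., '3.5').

Step 1: insert 47 -> lo=[47] (size 1, max 47) hi=[] (size 0) -> median=47
Step 2: insert 2 -> lo=[2] (size 1, max 2) hi=[47] (size 1, min 47) -> median=24.5
Step 3: insert 49 -> lo=[2, 47] (size 2, max 47) hi=[49] (size 1, min 49) -> median=47
Step 4: insert 9 -> lo=[2, 9] (size 2, max 9) hi=[47, 49] (size 2, min 47) -> median=28
Step 5: insert 3 -> lo=[2, 3, 9] (size 3, max 9) hi=[47, 49] (size 2, min 47) -> median=9
Step 6: insert 46 -> lo=[2, 3, 9] (size 3, max 9) hi=[46, 47, 49] (size 3, min 46) -> median=27.5
Step 7: insert 43 -> lo=[2, 3, 9, 43] (size 4, max 43) hi=[46, 47, 49] (size 3, min 46) -> median=43
Step 8: insert 22 -> lo=[2, 3, 9, 22] (size 4, max 22) hi=[43, 46, 47, 49] (size 4, min 43) -> median=32.5

Answer: 47 24.5 47 28 9 27.5 43 32.5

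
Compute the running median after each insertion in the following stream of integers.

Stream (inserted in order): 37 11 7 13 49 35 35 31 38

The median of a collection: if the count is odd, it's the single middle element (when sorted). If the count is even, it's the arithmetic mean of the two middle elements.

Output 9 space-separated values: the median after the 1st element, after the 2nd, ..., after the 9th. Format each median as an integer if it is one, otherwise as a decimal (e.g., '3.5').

Step 1: insert 37 -> lo=[37] (size 1, max 37) hi=[] (size 0) -> median=37
Step 2: insert 11 -> lo=[11] (size 1, max 11) hi=[37] (size 1, min 37) -> median=24
Step 3: insert 7 -> lo=[7, 11] (size 2, max 11) hi=[37] (size 1, min 37) -> median=11
Step 4: insert 13 -> lo=[7, 11] (size 2, max 11) hi=[13, 37] (size 2, min 13) -> median=12
Step 5: insert 49 -> lo=[7, 11, 13] (size 3, max 13) hi=[37, 49] (size 2, min 37) -> median=13
Step 6: insert 35 -> lo=[7, 11, 13] (size 3, max 13) hi=[35, 37, 49] (size 3, min 35) -> median=24
Step 7: insert 35 -> lo=[7, 11, 13, 35] (size 4, max 35) hi=[35, 37, 49] (size 3, min 35) -> median=35
Step 8: insert 31 -> lo=[7, 11, 13, 31] (size 4, max 31) hi=[35, 35, 37, 49] (size 4, min 35) -> median=33
Step 9: insert 38 -> lo=[7, 11, 13, 31, 35] (size 5, max 35) hi=[35, 37, 38, 49] (size 4, min 35) -> median=35

Answer: 37 24 11 12 13 24 35 33 35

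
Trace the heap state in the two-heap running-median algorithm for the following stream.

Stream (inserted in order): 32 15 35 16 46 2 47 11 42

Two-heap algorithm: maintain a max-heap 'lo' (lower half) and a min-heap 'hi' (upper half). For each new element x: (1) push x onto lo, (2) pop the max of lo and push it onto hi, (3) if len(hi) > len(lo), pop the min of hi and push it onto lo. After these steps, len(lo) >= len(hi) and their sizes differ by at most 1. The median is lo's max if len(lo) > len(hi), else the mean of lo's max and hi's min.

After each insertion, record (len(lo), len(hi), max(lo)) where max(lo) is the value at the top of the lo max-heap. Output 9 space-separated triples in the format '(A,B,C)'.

Answer: (1,0,32) (1,1,15) (2,1,32) (2,2,16) (3,2,32) (3,3,16) (4,3,32) (4,4,16) (5,4,32)

Derivation:
Step 1: insert 32 -> lo=[32] hi=[] -> (len(lo)=1, len(hi)=0, max(lo)=32)
Step 2: insert 15 -> lo=[15] hi=[32] -> (len(lo)=1, len(hi)=1, max(lo)=15)
Step 3: insert 35 -> lo=[15, 32] hi=[35] -> (len(lo)=2, len(hi)=1, max(lo)=32)
Step 4: insert 16 -> lo=[15, 16] hi=[32, 35] -> (len(lo)=2, len(hi)=2, max(lo)=16)
Step 5: insert 46 -> lo=[15, 16, 32] hi=[35, 46] -> (len(lo)=3, len(hi)=2, max(lo)=32)
Step 6: insert 2 -> lo=[2, 15, 16] hi=[32, 35, 46] -> (len(lo)=3, len(hi)=3, max(lo)=16)
Step 7: insert 47 -> lo=[2, 15, 16, 32] hi=[35, 46, 47] -> (len(lo)=4, len(hi)=3, max(lo)=32)
Step 8: insert 11 -> lo=[2, 11, 15, 16] hi=[32, 35, 46, 47] -> (len(lo)=4, len(hi)=4, max(lo)=16)
Step 9: insert 42 -> lo=[2, 11, 15, 16, 32] hi=[35, 42, 46, 47] -> (len(lo)=5, len(hi)=4, max(lo)=32)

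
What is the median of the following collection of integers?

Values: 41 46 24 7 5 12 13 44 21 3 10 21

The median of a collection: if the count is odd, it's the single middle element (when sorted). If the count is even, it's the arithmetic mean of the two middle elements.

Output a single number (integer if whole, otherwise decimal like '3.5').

Answer: 17

Derivation:
Step 1: insert 41 -> lo=[41] (size 1, max 41) hi=[] (size 0) -> median=41
Step 2: insert 46 -> lo=[41] (size 1, max 41) hi=[46] (size 1, min 46) -> median=43.5
Step 3: insert 24 -> lo=[24, 41] (size 2, max 41) hi=[46] (size 1, min 46) -> median=41
Step 4: insert 7 -> lo=[7, 24] (size 2, max 24) hi=[41, 46] (size 2, min 41) -> median=32.5
Step 5: insert 5 -> lo=[5, 7, 24] (size 3, max 24) hi=[41, 46] (size 2, min 41) -> median=24
Step 6: insert 12 -> lo=[5, 7, 12] (size 3, max 12) hi=[24, 41, 46] (size 3, min 24) -> median=18
Step 7: insert 13 -> lo=[5, 7, 12, 13] (size 4, max 13) hi=[24, 41, 46] (size 3, min 24) -> median=13
Step 8: insert 44 -> lo=[5, 7, 12, 13] (size 4, max 13) hi=[24, 41, 44, 46] (size 4, min 24) -> median=18.5
Step 9: insert 21 -> lo=[5, 7, 12, 13, 21] (size 5, max 21) hi=[24, 41, 44, 46] (size 4, min 24) -> median=21
Step 10: insert 3 -> lo=[3, 5, 7, 12, 13] (size 5, max 13) hi=[21, 24, 41, 44, 46] (size 5, min 21) -> median=17
Step 11: insert 10 -> lo=[3, 5, 7, 10, 12, 13] (size 6, max 13) hi=[21, 24, 41, 44, 46] (size 5, min 21) -> median=13
Step 12: insert 21 -> lo=[3, 5, 7, 10, 12, 13] (size 6, max 13) hi=[21, 21, 24, 41, 44, 46] (size 6, min 21) -> median=17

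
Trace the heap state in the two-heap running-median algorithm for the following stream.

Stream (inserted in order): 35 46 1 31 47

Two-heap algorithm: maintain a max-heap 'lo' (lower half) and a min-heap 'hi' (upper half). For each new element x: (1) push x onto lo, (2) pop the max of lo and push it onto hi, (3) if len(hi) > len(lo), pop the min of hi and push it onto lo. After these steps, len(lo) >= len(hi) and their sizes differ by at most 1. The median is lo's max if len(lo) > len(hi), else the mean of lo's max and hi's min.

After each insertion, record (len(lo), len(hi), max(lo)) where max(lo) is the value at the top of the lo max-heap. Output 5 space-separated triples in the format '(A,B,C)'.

Answer: (1,0,35) (1,1,35) (2,1,35) (2,2,31) (3,2,35)

Derivation:
Step 1: insert 35 -> lo=[35] hi=[] -> (len(lo)=1, len(hi)=0, max(lo)=35)
Step 2: insert 46 -> lo=[35] hi=[46] -> (len(lo)=1, len(hi)=1, max(lo)=35)
Step 3: insert 1 -> lo=[1, 35] hi=[46] -> (len(lo)=2, len(hi)=1, max(lo)=35)
Step 4: insert 31 -> lo=[1, 31] hi=[35, 46] -> (len(lo)=2, len(hi)=2, max(lo)=31)
Step 5: insert 47 -> lo=[1, 31, 35] hi=[46, 47] -> (len(lo)=3, len(hi)=2, max(lo)=35)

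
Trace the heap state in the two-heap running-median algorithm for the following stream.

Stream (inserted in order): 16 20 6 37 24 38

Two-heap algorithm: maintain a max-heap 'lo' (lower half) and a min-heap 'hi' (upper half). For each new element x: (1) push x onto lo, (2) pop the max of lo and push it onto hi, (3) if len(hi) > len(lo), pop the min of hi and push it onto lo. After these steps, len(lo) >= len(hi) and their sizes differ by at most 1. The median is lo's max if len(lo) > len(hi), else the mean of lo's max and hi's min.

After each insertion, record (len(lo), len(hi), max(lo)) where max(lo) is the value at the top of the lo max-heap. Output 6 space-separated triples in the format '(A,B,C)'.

Step 1: insert 16 -> lo=[16] hi=[] -> (len(lo)=1, len(hi)=0, max(lo)=16)
Step 2: insert 20 -> lo=[16] hi=[20] -> (len(lo)=1, len(hi)=1, max(lo)=16)
Step 3: insert 6 -> lo=[6, 16] hi=[20] -> (len(lo)=2, len(hi)=1, max(lo)=16)
Step 4: insert 37 -> lo=[6, 16] hi=[20, 37] -> (len(lo)=2, len(hi)=2, max(lo)=16)
Step 5: insert 24 -> lo=[6, 16, 20] hi=[24, 37] -> (len(lo)=3, len(hi)=2, max(lo)=20)
Step 6: insert 38 -> lo=[6, 16, 20] hi=[24, 37, 38] -> (len(lo)=3, len(hi)=3, max(lo)=20)

Answer: (1,0,16) (1,1,16) (2,1,16) (2,2,16) (3,2,20) (3,3,20)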